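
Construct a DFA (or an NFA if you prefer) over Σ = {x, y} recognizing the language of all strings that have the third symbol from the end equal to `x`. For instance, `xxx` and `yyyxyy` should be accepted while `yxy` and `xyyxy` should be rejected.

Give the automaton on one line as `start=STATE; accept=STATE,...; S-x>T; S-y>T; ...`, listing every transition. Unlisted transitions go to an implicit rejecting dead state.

Because acceptance depends on a position counted from the end, the machine has to buffer the most recent 3 symbols. Make each state the string of the last up-to-3 symbols read; on input `x` shift the window left and append `x`. Accept when the buffered window has length 3 and begins with `x`.
          x    y  
>  s0     s1   s2 
   s1     s3   s4 
   s2     s5   s6 
   s3     s7   s8 
   s4     s9  s10 
   s5    s11  s12 
   s6    s13  s14 
 * s7     s7   s8 
 * s8     s9  s10 
 * s9    s11  s12 
 * s10   s13  s14 
   s11    s7   s8 
   s12    s9  s10 
   s13   s11  s12 
   s14   s13  s14 
(> = start, * = accepting)

start=s0; accept=s7,s8,s9,s10; s0-x>s1; s0-y>s2; s1-x>s3; s1-y>s4; s2-x>s5; s2-y>s6; s3-x>s7; s3-y>s8; s4-x>s9; s4-y>s10; s5-x>s11; s5-y>s12; s6-x>s13; s6-y>s14; s7-x>s7; s7-y>s8; s8-x>s9; s8-y>s10; s9-x>s11; s9-y>s12; s10-x>s13; s10-y>s14; s11-x>s7; s11-y>s8; s12-x>s9; s12-y>s10; s13-x>s11; s13-y>s12; s14-x>s13; s14-y>s14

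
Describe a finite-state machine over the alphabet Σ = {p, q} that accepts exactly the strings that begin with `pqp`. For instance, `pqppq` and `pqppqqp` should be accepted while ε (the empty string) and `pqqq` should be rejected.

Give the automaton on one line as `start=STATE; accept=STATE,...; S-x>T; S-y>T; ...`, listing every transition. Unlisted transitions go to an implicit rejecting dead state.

Check the first 3 symbols one by one: s0 through s2 record how many have matched `pqp` so far; any wrong symbol goes to the dead state s4. After all 3 match we enter the accepting sink s3.
        p   q  
>  s0   s1  s4 
   s1   s4  s2 
   s2   s3  s4 
 * s3   s3  s3 
   s4   s4  s4 
(> = start, * = accepting)

start=s0; accept=s3; s0-p>s1; s0-q>s4; s1-p>s4; s1-q>s2; s2-p>s3; s2-q>s4; s3-p>s3; s3-q>s3; s4-p>s4; s4-q>s4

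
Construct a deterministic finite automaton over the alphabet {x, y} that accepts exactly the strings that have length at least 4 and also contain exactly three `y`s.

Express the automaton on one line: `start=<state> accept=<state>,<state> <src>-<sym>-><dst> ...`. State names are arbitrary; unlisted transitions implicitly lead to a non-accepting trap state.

start=s0 accept=s7 s0-x->s1 s0-y->s2 s1-x->s1 s1-y->s3 s2-x->s3 s2-y->s4 s3-x->s3 s3-y->s5 s4-x->s5 s4-y->s6 s5-x->s5 s5-y->s7 s6-x->s7 s6-y->s8 s7-x->s7 s7-y->s8 s8-x->s8 s8-y->s8

Handle the two conditions separately and then intersect. One (6 states) tracks the input length, saturating at 5; the other (5 states) tracks the count of `y`s, saturating at 4. Each combined state is a pair, one component from each; accept when both components accept. Minimizing collapses redundant product states.
        x   y  
>  s0   s1  s2 
   s1   s1  s3 
   s2   s3  s4 
   s3   s3  s5 
   s4   s5  s6 
   s5   s5  s7 
   s6   s7  s8 
 * s7   s7  s8 
   s8   s8  s8 
(> = start, * = accepting)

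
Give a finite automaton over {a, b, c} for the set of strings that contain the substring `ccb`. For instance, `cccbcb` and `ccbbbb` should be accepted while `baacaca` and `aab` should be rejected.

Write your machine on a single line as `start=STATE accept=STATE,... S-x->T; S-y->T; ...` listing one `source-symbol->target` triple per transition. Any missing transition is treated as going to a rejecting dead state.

Track how much of `ccb` has been matched so far: state q0 is no progress, q3 is the absorbing accept state reached once `ccb` has occurred. Intermediate states record partial matches; on a mismatch, fall back to the longest reusable overlap.
        a   b   c  
>  q0   q0  q0  q1 
   q1   q0  q0  q2 
   q2   q0  q3  q2 
 * q3   q3  q3  q3 
(> = start, * = accepting)

start=q0; accept=q3; q0-a->q0; q0-b->q0; q0-c->q1; q1-a->q0; q1-b->q0; q1-c->q2; q2-a->q0; q2-b->q3; q2-c->q2; q3-a->q3; q3-b->q3; q3-c->q3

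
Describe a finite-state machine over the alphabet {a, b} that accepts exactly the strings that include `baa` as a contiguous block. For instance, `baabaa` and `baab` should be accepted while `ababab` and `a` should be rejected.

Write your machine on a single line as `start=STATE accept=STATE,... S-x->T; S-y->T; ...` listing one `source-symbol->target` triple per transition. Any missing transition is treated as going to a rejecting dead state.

Track how much of `baa` has been matched so far: state s0 is no progress, s3 is the absorbing accept state reached once `baa` has occurred. Intermediate states record partial matches; on a mismatch, fall back to the longest reusable overlap.
4 states suffice.
        a   b  
>  s0   s0  s1 
   s1   s2  s1 
   s2   s3  s1 
 * s3   s3  s3 
(> = start, * = accepting)

start=s0; accept=s3; s0-a->s0; s0-b->s1; s1-a->s2; s1-b->s1; s2-a->s3; s2-b->s1; s3-a->s3; s3-b->s3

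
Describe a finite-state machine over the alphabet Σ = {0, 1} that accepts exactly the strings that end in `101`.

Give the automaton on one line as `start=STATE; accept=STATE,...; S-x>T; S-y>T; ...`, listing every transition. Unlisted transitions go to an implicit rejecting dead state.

start=q0; accept=q3; q0-0>q0; q0-1>q1; q1-0>q2; q1-1>q1; q2-0>q0; q2-1>q3; q3-0>q2; q3-1>q1

Let each state record the length of the longest suffix of the input read so far that is also a prefix of `101`. q1 means the last symbol is `1`; q2 means the last 2 symbols are `10`; q3 means the last 3 symbols are `101`. Accept only at q3, where the string currently ends in `101`.
4 states suffice.
        0   1  
>  q0   q0  q1 
   q1   q2  q1 
   q2   q0  q3 
 * q3   q2  q1 
(> = start, * = accepting)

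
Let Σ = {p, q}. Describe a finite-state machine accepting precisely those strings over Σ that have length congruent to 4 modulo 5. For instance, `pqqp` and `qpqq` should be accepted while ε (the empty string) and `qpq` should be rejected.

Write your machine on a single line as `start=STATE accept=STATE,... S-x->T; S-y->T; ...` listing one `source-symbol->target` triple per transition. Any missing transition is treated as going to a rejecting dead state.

Count input length modulo 5: every symbol advances one step around the cycle S0 → S1 → S2 → S3 → S4 → S0. Accept at S4.
        p   q  
>  S0   S1  S1 
   S1   S2  S2 
   S2   S3  S3 
   S3   S4  S4 
 * S4   S0  S0 
(> = start, * = accepting)

start=S0; accept=S4; S0-p->S1; S0-q->S1; S1-p->S2; S1-q->S2; S2-p->S3; S2-q->S3; S3-p->S4; S3-q->S4; S4-p->S0; S4-q->S0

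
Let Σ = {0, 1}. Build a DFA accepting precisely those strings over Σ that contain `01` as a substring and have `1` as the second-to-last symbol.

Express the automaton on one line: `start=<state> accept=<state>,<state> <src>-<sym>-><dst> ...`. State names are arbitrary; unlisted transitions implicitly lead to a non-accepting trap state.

start=q0 accept=q3,q4 q0-0->q1 q0-1->q0 q1-0->q1 q1-1->q2 q2-0->q3 q2-1->q4 q3-0->q1 q3-1->q2 q4-0->q3 q4-1->q4

Build one automaton per condition and run them in lockstep. One (3 states) tracks whether and how much of `01` has been seen; the other (7 states) tracks the last 2 symbols read. Each combined state is a pair, one component from each; accept when both components accept. Equivalent product states are then merged.
5 states suffice.
        0   1  
>  q0   q1  q0 
   q1   q1  q2 
   q2   q3  q4 
 * q3   q1  q2 
 * q4   q3  q4 
(> = start, * = accepting)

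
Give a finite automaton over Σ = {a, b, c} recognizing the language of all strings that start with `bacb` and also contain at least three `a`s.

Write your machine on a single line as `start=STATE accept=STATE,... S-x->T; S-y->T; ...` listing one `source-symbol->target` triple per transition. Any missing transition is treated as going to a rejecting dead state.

start=s0; accept=s11,s12; s0-a->s1; s0-b->s2; s0-c->s3; s1-a->s4; s1-b->s1; s1-c->s1; s2-a->s5; s2-b->s3; s2-c->s3; s3-a->s1; s3-b->s3; s3-c->s3; s4-a->s6; s4-b->s4; s4-c->s4; s5-a->s4; s5-b->s1; s5-c->s7; s6-a->s8; s6-b->s6; s6-c->s6; s7-a->s4; s7-b->s9; s7-c->s1; s8-a->s8; s8-b->s8; s8-c->s8; s9-a->s10; s9-b->s9; s9-c->s9; s10-a->s11; s10-b->s10; s10-c->s10; s11-a->s12; s11-b->s11; s11-c->s11; s12-a->s12; s12-b->s12; s12-c->s12

Run two small machines in parallel and take their product. One (6 states) tracks whether the input so far still matches the prefix `bacb`; the other (5 states) tracks the count of `a`s, saturating at 4. Each combined state is a pair, one component from each; accept when both components accept.
          a    b    c  
>  s0     s1   s2   s3 
   s1     s4   s1   s1 
   s2     s5   s3   s3 
   s3     s1   s3   s3 
   s4     s6   s4   s4 
   s5     s4   s1   s7 
   s6     s8   s6   s6 
   s7     s4   s9   s1 
   s8     s8   s8   s8 
   s9    s10   s9   s9 
   s10   s11  s10  s10 
 * s11   s12  s11  s11 
 * s12   s12  s12  s12 
(> = start, * = accepting)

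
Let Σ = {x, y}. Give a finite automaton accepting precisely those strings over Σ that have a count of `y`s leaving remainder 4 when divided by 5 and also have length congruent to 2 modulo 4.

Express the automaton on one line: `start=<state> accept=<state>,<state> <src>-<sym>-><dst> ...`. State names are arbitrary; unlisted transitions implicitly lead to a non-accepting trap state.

start=s0 accept=s18 s0-x->s1 s0-y->s2 s1-x->s3 s1-y->s4 s2-x->s4 s2-y->s5 s3-x->s6 s3-y->s7 s4-x->s7 s4-y->s8 s5-x->s8 s5-y->s9 s6-x->s0 s6-y->s10 s7-x->s10 s7-y->s11 s8-x->s11 s8-y->s12 s9-x->s12 s9-y->s13 s10-x->s2 s10-y->s14 s11-x->s14 s11-y->s15 s12-x->s15 s12-y->s16 s13-x->s16 s13-y->s1 s14-x->s5 s14-y->s17 s15-x->s17 s15-y->s18 s16-x->s18 s16-y->s3 s17-x->s9 s17-y->s19 s18-x->s19 s18-y->s6 s19-x->s13 s19-y->s0

Build one automaton per condition and run them in lockstep. The first has 5 states tracking the count of `y`s modulo 5; the second has 4 states tracking the input length modulo 4. A product state is a pair (one from each), accepting exactly when both do.
With 20 states:
          x    y  
>  s0     s1   s2 
   s1     s3   s4 
   s2     s4   s5 
   s3     s6   s7 
   s4     s7   s8 
   s5     s8   s9 
   s6     s0  s10 
   s7    s10  s11 
   s8    s11  s12 
   s9    s12  s13 
   s10    s2  s14 
   s11   s14  s15 
   s12   s15  s16 
   s13   s16   s1 
   s14    s5  s17 
   s15   s17  s18 
   s16   s18   s3 
   s17    s9  s19 
 * s18   s19   s6 
   s19   s13   s0 
(> = start, * = accepting)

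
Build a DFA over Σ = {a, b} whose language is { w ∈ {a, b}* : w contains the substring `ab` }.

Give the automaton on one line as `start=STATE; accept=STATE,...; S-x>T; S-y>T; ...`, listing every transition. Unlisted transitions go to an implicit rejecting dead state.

start=S0; accept=S2; S0-a>S1; S0-b>S0; S1-a>S1; S1-b>S2; S2-a>S2; S2-b>S2

Track how much of `ab` has been matched so far: state S0 is no progress, S2 is the absorbing accept state reached once `ab` has occurred. Intermediate states record partial matches; on a mismatch, fall back to the longest reusable overlap.
3 states suffice.
        a   b  
>  S0   S1  S0 
   S1   S1  S2 
 * S2   S2  S2 
(> = start, * = accepting)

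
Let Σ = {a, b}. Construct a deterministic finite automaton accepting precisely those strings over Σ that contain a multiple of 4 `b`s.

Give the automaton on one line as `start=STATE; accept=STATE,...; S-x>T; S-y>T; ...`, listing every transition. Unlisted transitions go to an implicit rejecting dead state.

The only thing that matters is how many `b`s have appeared, reduced mod 4. Use one state per residue: S0 for 0, …, S3 for 3. Reading `b` moves to the next residue; anything else stays put. S0 is accepting.
With 4 states:
        a   b  
>* S0   S0  S1 
   S1   S1  S2 
   S2   S2  S3 
   S3   S3  S0 
(> = start, * = accepting)

start=S0; accept=S0; S0-a>S0; S0-b>S1; S1-a>S1; S1-b>S2; S2-a>S2; S2-b>S3; S3-a>S3; S3-b>S0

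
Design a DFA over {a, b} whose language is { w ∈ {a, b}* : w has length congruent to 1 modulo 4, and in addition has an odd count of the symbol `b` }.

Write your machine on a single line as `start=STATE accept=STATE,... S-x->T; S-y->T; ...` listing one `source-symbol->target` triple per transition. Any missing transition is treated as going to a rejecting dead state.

Build one automaton per condition and run them in lockstep. The first has 4 states tracking the input length modulo 4; the second has 2 states tracking the count of `b`s modulo 2. A product state is a pair (one from each), accepting exactly when both do.
8 states suffice.
        a   b  
>  S0   S1  S2 
   S1   S3  S4 
 * S2   S4  S3 
   S3   S5  S6 
   S4   S6  S5 
   S5   S0  S7 
   S6   S7  S0 
   S7   S2  S1 
(> = start, * = accepting)

start=S0; accept=S2; S0-a->S1; S0-b->S2; S1-a->S3; S1-b->S4; S2-a->S4; S2-b->S3; S3-a->S5; S3-b->S6; S4-a->S6; S4-b->S5; S5-a->S0; S5-b->S7; S6-a->S7; S6-b->S0; S7-a->S2; S7-b->S1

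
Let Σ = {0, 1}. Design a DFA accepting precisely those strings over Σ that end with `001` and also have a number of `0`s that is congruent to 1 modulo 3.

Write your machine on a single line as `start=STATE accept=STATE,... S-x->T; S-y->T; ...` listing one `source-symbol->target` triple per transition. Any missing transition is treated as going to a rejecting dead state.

Run two small machines in parallel and take their product. One (4 states) tracks how much of the suffix `001` has currently been matched; the other (3 states) tracks the count of `0`s modulo 3. Each combined state is a pair, one component from each; accept when both components accept. Minimizing collapses redundant product states.
A 6-state machine:
        0   1  
>  S0   S1  S0 
   S1   S2  S1 
   S2   S3  S2 
   S3   S4  S0 
   S4   S2  S5 
 * S5   S2  S1 
(> = start, * = accepting)

start=S0; accept=S5; S0-0->S1; S0-1->S0; S1-0->S2; S1-1->S1; S2-0->S3; S2-1->S2; S3-0->S4; S3-1->S0; S4-0->S2; S4-1->S5; S5-0->S2; S5-1->S1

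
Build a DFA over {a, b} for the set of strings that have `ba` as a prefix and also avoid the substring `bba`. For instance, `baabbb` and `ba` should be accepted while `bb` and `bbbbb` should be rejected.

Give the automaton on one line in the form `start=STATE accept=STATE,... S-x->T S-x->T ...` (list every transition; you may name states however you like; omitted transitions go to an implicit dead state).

Build one automaton per condition and run them in lockstep. One (4 states) tracks whether the input so far still matches the prefix `ba`; the other (4 states) tracks partial matches of the forbidden pattern `bba`. Each combined state is a pair, one component from each; accept when both components accept. Equivalent product states are then merged.
A 6-state machine:
        a   b  
>  S0   S1  S2 
   S1   S1  S1 
   S2   S3  S1 
 * S3   S3  S4 
 * S4   S3  S5 
 * S5   S1  S5 
(> = start, * = accepting)

start=S0 accept=S3,S4,S5 S0-a->S1 S0-b->S2 S1-a->S1 S1-b->S1 S2-a->S3 S2-b->S1 S3-a->S3 S3-b->S4 S4-a->S3 S4-b->S5 S5-a->S1 S5-b->S5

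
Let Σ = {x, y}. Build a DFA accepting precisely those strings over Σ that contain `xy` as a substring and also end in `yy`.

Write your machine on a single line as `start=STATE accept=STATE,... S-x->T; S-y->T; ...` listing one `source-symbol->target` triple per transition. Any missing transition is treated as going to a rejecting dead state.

Build one automaton per condition and run them in lockstep. One (3 states) tracks whether and how much of `xy` has been seen; the other (3 states) tracks how much of the suffix `yy` has currently been matched. Each combined state is a pair, one component from each; accept when both components accept.
7 states suffice.
        x   y  
>  q0   q1  q2 
   q1   q1  q3 
   q2   q1  q4 
   q3   q5  q6 
   q4   q1  q4 
   q5   q5  q3 
 * q6   q5  q6 
(> = start, * = accepting)

start=q0; accept=q6; q0-x->q1; q0-y->q2; q1-x->q1; q1-y->q3; q2-x->q1; q2-y->q4; q3-x->q5; q3-y->q6; q4-x->q1; q4-y->q4; q5-x->q5; q5-y->q3; q6-x->q5; q6-y->q6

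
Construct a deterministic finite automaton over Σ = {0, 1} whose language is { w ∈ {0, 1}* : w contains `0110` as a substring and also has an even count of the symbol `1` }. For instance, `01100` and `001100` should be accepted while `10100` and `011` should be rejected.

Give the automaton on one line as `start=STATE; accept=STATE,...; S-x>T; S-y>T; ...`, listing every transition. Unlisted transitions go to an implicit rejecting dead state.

start=q0; accept=q7; q0-0>q1; q0-1>q2; q1-0>q1; q1-1>q3; q2-0>q4; q2-1>q0; q3-0>q4; q3-1>q5; q4-0>q4; q4-1>q6; q5-0>q7; q5-1>q2; q6-0>q1; q6-1>q8; q7-0>q7; q7-1>q9; q8-0>q9; q8-1>q0; q9-0>q9; q9-1>q7

Run two small machines in parallel and take their product. The first has 5 states tracking whether and how much of `0110` has been seen; the second has 2 states tracking the count of `1`s modulo 2. A product state is a pair (one from each), accepting exactly when both do.
        0   1  
>  q0   q1  q2 
   q1   q1  q3 
   q2   q4  q0 
   q3   q4  q5 
   q4   q4  q6 
   q5   q7  q2 
   q6   q1  q8 
 * q7   q7  q9 
   q8   q9  q0 
   q9   q9  q7 
(> = start, * = accepting)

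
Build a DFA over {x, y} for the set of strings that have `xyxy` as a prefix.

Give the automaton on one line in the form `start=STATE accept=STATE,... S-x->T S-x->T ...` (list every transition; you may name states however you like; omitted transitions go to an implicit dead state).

Walk along `xyxy` while the input agrees: from s0 take `x` to s1, and so on. Any deviation drops to the rejecting sink s5. Once s4 is reached the prefix is confirmed and every continuation is accepted.
With 6 states:
        x   y  
>  s0   s1  s5 
   s1   s5  s2 
   s2   s3  s5 
   s3   s5  s4 
 * s4   s4  s4 
   s5   s5  s5 
(> = start, * = accepting)

start=s0 accept=s4 s0-x->s1 s0-y->s5 s1-x->s5 s1-y->s2 s2-x->s3 s2-y->s5 s3-x->s5 s3-y->s4 s4-x->s4 s4-y->s4 s5-x->s5 s5-y->s5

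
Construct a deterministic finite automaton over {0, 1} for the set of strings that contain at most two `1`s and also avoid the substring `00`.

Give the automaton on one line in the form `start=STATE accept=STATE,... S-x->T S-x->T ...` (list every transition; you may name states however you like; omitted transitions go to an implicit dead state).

start=s0 accept=s0,s1,s2,s4,s5,s6 s0-0->s1 s0-1->s2 s1-0->s3 s1-1->s2 s2-0->s4 s2-1->s5 s3-0->s3 s3-1->s3 s4-0->s3 s4-1->s5 s5-0->s6 s5-1->s3 s6-0->s3 s6-1->s3

Build one automaton per condition and run them in lockstep. The first has 4 states tracking the count of `1`s, saturating at 3; the second has 3 states tracking partial matches of the forbidden pattern `00`. A product state is a pair (one from each), accepting exactly when both do. After merging equivalent states the machine shrinks.
With 7 states:
        0   1  
>* s0   s1  s2 
 * s1   s3  s2 
 * s2   s4  s5 
   s3   s3  s3 
 * s4   s3  s5 
 * s5   s6  s3 
 * s6   s3  s3 
(> = start, * = accepting)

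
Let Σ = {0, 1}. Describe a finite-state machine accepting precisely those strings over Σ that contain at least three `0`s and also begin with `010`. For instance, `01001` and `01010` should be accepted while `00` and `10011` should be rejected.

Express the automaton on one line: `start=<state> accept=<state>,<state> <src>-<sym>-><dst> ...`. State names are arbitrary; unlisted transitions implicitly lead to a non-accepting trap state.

start=q0 accept=q9,q10 q0-0->q1 q0-1->q2 q1-0->q3 q1-1->q4 q2-0->q5 q2-1->q2 q3-0->q6 q3-1->q3 q4-0->q7 q4-1->q5 q5-0->q3 q5-1->q5 q6-0->q8 q6-1->q6 q7-0->q9 q7-1->q7 q8-0->q8 q8-1->q8 q9-0->q10 q9-1->q9 q10-0->q10 q10-1->q10

Run two small machines in parallel and take their product. One (5 states) tracks the count of `0`s, saturating at 4; the other (5 states) tracks whether the input so far still matches the prefix `010`. Each combined state is a pair, one component from each; accept when both components accept.
An 11-state machine:
          0    1  
>  q0     q1   q2 
   q1     q3   q4 
   q2     q5   q2 
   q3     q6   q3 
   q4     q7   q5 
   q5     q3   q5 
   q6     q8   q6 
   q7     q9   q7 
   q8     q8   q8 
 * q9    q10   q9 
 * q10   q10  q10 
(> = start, * = accepting)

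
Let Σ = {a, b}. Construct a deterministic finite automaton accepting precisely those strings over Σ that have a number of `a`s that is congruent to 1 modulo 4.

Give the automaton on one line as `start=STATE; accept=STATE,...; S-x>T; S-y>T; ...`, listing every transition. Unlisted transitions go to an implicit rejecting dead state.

Keep the running count of `a`s modulo 4: each `a` advances along the cycle q0 → q1 → q2 → q3 → q0 while other symbols loop. Accept at q1.
A 4-state machine:
        a   b  
>  q0   q1  q0 
 * q1   q2  q1 
   q2   q3  q2 
   q3   q0  q3 
(> = start, * = accepting)

start=q0; accept=q1; q0-a>q1; q0-b>q0; q1-a>q2; q1-b>q1; q2-a>q3; q2-b>q2; q3-a>q0; q3-b>q3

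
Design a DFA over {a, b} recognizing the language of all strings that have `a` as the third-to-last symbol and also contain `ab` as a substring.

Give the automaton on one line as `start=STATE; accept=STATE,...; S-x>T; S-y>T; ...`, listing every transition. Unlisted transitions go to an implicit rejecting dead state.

Handle the two conditions separately and then intersect. One (15 states) tracks the last 3 symbols read; the other (3 states) tracks whether and how much of `ab` has been seen. Each combined state is a pair, one component from each; accept when both components accept. After merging equivalent states the machine shrinks.
11 states suffice.
          a    b  
>  s0     s1   s0 
   s1     s2   s3 
   s2     s2   s4 
   s3     s5   s6 
 * s4     s5   s6 
 * s5     s7   s3 
 * s6     s8   s9 
   s7    s10   s4 
   s8     s7   s3 
   s9     s8   s9 
 * s10   s10   s4 
(> = start, * = accepting)

start=s0; accept=s4,s5,s6,s10; s0-a>s1; s0-b>s0; s1-a>s2; s1-b>s3; s2-a>s2; s2-b>s4; s3-a>s5; s3-b>s6; s4-a>s5; s4-b>s6; s5-a>s7; s5-b>s3; s6-a>s8; s6-b>s9; s7-a>s10; s7-b>s4; s8-a>s7; s8-b>s3; s9-a>s8; s9-b>s9; s10-a>s10; s10-b>s4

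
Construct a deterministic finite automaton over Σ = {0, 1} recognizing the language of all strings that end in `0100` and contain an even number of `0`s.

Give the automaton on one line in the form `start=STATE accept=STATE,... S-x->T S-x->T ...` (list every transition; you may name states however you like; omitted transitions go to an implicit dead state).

start=q0 accept=q5 q0-0->q1 q0-1->q0 q1-0->q2 q1-1->q1 q2-0->q1 q2-1->q3 q3-0->q4 q3-1->q0 q4-0->q5 q4-1->q1 q5-0->q1 q5-1->q3

Run two small machines in parallel and take their product. One (5 states) tracks how much of the suffix `0100` has currently been matched; the other (2 states) tracks the count of `0`s modulo 2. Each combined state is a pair, one component from each; accept when both components accept. After merging equivalent states the machine shrinks.
6 states suffice.
        0   1  
>  q0   q1  q0 
   q1   q2  q1 
   q2   q1  q3 
   q3   q4  q0 
   q4   q5  q1 
 * q5   q1  q3 
(> = start, * = accepting)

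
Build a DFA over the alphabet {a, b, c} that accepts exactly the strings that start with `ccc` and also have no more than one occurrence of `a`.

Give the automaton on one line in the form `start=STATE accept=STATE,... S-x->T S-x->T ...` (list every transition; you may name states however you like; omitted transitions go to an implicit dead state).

start=s0 accept=s4,s5 s0-a->s1 s0-b->s1 s0-c->s2 s1-a->s1 s1-b->s1 s1-c->s1 s2-a->s1 s2-b->s1 s2-c->s3 s3-a->s1 s3-b->s1 s3-c->s4 s4-a->s5 s4-b->s4 s4-c->s4 s5-a->s1 s5-b->s5 s5-c->s5

Handle the two conditions separately and then intersect. One (5 states) tracks whether the input so far still matches the prefix `ccc`; the other (3 states) tracks the count of `a`s, saturating at 2. Each combined state is a pair, one component from each; accept when both components accept. Equivalent product states are then merged.
        a   b   c  
>  s0   s1  s1  s2 
   s1   s1  s1  s1 
   s2   s1  s1  s3 
   s3   s1  s1  s4 
 * s4   s5  s4  s4 
 * s5   s1  s5  s5 
(> = start, * = accepting)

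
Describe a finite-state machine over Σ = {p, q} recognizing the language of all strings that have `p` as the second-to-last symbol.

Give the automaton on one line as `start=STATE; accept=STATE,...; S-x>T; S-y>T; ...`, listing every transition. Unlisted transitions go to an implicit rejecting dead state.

start=S0; accept=S3,S4; S0-p>S1; S0-q>S2; S1-p>S3; S1-q>S4; S2-p>S5; S2-q>S6; S3-p>S3; S3-q>S4; S4-p>S5; S4-q>S6; S5-p>S3; S5-q>S4; S6-p>S5; S6-q>S6

Because acceptance depends on a position counted from the end, the machine has to buffer the most recent 2 symbols. Make each state the string of the last up-to-2 symbols read; on input `x` shift the window left and append `x`. Accept when the buffered window has length 2 and begins with `p`.
A 7-state machine:
        p   q  
>  S0   S1  S2 
   S1   S3  S4 
   S2   S5  S6 
 * S3   S3  S4 
 * S4   S5  S6 
   S5   S3  S4 
   S6   S5  S6 
(> = start, * = accepting)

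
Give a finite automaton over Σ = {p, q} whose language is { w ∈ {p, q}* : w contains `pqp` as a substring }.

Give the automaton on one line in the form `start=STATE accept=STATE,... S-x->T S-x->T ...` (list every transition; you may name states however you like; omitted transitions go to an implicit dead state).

States s0..s2 record the length of the longest prefix of `pqp` that matches the current input suffix. Reaching s3 means `pqp` has been seen, and we stay there forever. Accept from s3.
With 4 states:
        p   q  
>  s0   s1  s0 
   s1   s1  s2 
   s2   s3  s0 
 * s3   s3  s3 
(> = start, * = accepting)

start=s0 accept=s3 s0-p->s1 s0-q->s0 s1-p->s1 s1-q->s2 s2-p->s3 s2-q->s0 s3-p->s3 s3-q->s3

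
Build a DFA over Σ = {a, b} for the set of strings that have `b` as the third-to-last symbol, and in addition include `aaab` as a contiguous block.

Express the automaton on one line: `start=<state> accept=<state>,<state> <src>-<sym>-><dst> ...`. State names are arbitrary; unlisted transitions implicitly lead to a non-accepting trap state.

Handle the two conditions separately and then intersect. One (15 states) tracks the last 3 symbols read; the other (5 states) tracks whether and how much of `aaab` has been seen. Each combined state is a pair, one component from each; accept when both components accept. Equivalent product states are then merged.
          a    b  
>  q0     q1   q0 
   q1     q2   q0 
   q2     q3   q0 
   q3     q3   q4 
   q4     q5   q6 
   q5     q7   q8 
   q6     q9  q10 
 * q7     q3   q4 
 * q8     q5   q6 
 * q9     q7   q8 
 * q10    q9  q10 
(> = start, * = accepting)

start=q0 accept=q7,q8,q9,q10 q0-a->q1 q0-b->q0 q1-a->q2 q1-b->q0 q2-a->q3 q2-b->q0 q3-a->q3 q3-b->q4 q4-a->q5 q4-b->q6 q5-a->q7 q5-b->q8 q6-a->q9 q6-b->q10 q7-a->q3 q7-b->q4 q8-a->q5 q8-b->q6 q9-a->q7 q9-b->q8 q10-a->q9 q10-b->q10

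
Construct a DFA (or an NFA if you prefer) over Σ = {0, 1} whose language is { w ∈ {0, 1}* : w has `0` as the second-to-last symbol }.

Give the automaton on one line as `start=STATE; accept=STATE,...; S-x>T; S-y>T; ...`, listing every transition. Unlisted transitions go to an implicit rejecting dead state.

Because acceptance depends on a position counted from the end, the machine has to buffer the most recent 2 symbols. Make each state the string of the last up-to-2 symbols read; on input `x` shift the window left and append `x`. Accept when the buffered window has length 2 and begins with `0`.
        0   1  
>  q0   q1  q2 
   q1   q3  q4 
   q2   q5  q6 
 * q3   q3  q4 
 * q4   q5  q6 
   q5   q3  q4 
   q6   q5  q6 
(> = start, * = accepting)

start=q0; accept=q3,q4; q0-0>q1; q0-1>q2; q1-0>q3; q1-1>q4; q2-0>q5; q2-1>q6; q3-0>q3; q3-1>q4; q4-0>q5; q4-1>q6; q5-0>q3; q5-1>q4; q6-0>q5; q6-1>q6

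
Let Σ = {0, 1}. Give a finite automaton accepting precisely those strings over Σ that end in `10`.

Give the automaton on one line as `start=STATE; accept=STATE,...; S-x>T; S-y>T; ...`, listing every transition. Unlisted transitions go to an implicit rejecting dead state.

Let each state record the length of the longest suffix of the input read so far that is also a prefix of `10`. s1 means the last symbol is `1`; s2 means the last 2 symbols are `10`. Accept only at s2, where the string currently ends in `10`.
        0   1  
>  s0   s0  s1 
   s1   s2  s1 
 * s2   s0  s1 
(> = start, * = accepting)

start=s0; accept=s2; s0-0>s0; s0-1>s1; s1-0>s2; s1-1>s1; s2-0>s0; s2-1>s1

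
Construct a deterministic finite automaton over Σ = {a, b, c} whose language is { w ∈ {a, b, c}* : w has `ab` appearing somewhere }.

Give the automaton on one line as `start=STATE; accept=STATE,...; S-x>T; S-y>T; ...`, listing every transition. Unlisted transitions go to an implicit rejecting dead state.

States q0..q1 record the length of the longest prefix of `ab` that matches the current input suffix. Reaching q2 means `ab` has been seen, and we stay there forever. Accept from q2.
A 3-state machine:
        a   b   c  
>  q0   q1  q0  q0 
   q1   q1  q2  q0 
 * q2   q2  q2  q2 
(> = start, * = accepting)

start=q0; accept=q2; q0-a>q1; q0-b>q0; q0-c>q0; q1-a>q1; q1-b>q2; q1-c>q0; q2-a>q2; q2-b>q2; q2-c>q2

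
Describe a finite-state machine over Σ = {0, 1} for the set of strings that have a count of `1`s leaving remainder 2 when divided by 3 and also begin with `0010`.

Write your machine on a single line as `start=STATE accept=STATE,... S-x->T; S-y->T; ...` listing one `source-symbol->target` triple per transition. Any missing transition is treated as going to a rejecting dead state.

Run two small machines in parallel and take their product. One (3 states) tracks the count of `1`s modulo 3; the other (6 states) tracks whether the input so far still matches the prefix `0010`. Each combined state is a pair, one component from each; accept when both components accept.
A 10-state machine:
       0  1 
>  A   B  C 
   B   D  C 
   C   C  E 
   D   F  G 
   E   E  F 
   F   F  C 
   G   H  E 
   H   H  I 
 * I   I  J 
   J   J  H 
(> = start, * = accepting)

start=A; accept=I; A-0->B; A-1->C; B-0->D; B-1->C; C-0->C; C-1->E; D-0->F; D-1->G; E-0->E; E-1->F; F-0->F; F-1->C; G-0->H; G-1->E; H-0->H; H-1->I; I-0->I; I-1->J; J-0->J; J-1->H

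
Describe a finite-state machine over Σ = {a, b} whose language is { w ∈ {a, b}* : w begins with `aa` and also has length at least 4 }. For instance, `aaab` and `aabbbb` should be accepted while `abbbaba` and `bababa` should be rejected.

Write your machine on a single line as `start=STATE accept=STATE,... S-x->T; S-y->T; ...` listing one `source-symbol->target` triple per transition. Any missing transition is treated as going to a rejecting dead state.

start=S0; accept=S5; S0-a->S1; S0-b->S2; S1-a->S3; S1-b->S2; S2-a->S2; S2-b->S2; S3-a->S4; S3-b->S4; S4-a->S5; S4-b->S5; S5-a->S5; S5-b->S5

Build one automaton per condition and run them in lockstep. The first has 4 states tracking whether the input so far still matches the prefix `aa`; the second has 6 states tracking the input length, saturating at 5. A product state is a pair (one from each), accepting exactly when both do. Equivalent product states are then merged.
With 6 states:
        a   b  
>  S0   S1  S2 
   S1   S3  S2 
   S2   S2  S2 
   S3   S4  S4 
   S4   S5  S5 
 * S5   S5  S5 
(> = start, * = accepting)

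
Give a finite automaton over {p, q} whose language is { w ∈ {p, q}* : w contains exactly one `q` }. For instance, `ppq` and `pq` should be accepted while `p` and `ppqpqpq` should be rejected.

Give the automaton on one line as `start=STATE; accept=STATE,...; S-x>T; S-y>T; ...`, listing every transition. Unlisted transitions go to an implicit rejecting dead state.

start=s0; accept=s1; s0-p>s0; s0-q>s1; s1-p>s1; s1-q>s2; s2-p>s2; s2-q>s2

Count `q`s, saturating at 2: state s0 means no `q` yet, s1 means one `q` seen, s2 means more than one. Each `q` increments (capped at s2); other symbols loop. Accept from {s1}.
3 states suffice.
        p   q  
>  s0   s0  s1 
 * s1   s1  s2 
   s2   s2  s2 
(> = start, * = accepting)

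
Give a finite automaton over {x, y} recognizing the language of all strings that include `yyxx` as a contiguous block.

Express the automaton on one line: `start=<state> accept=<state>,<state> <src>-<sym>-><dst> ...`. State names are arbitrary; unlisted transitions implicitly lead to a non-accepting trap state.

start=A accept=E A-x->A A-y->B B-x->A B-y->C C-x->D C-y->C D-x->E D-y->B E-x->E E-y->E

States A..D record the length of the longest prefix of `yyxx` that matches the current input suffix. Reaching E means `yyxx` has been seen, and we stay there forever. Accept from E.
With 5 states:
       x  y 
>  A   A  B 
   B   A  C 
   C   D  C 
   D   E  B 
 * E   E  E 
(> = start, * = accepting)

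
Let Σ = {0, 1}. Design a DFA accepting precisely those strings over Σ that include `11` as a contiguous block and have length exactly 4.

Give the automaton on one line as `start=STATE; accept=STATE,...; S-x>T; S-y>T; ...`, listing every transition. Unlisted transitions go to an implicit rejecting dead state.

start=q0; accept=q9; q0-0>q1; q0-1>q2; q1-0>q3; q1-1>q4; q2-0>q3; q2-1>q5; q3-0>q6; q3-1>q7; q4-0>q6; q4-1>q8; q5-0>q8; q5-1>q8; q6-0>q6; q6-1>q6; q7-0>q6; q7-1>q9; q8-0>q9; q8-1>q9; q9-0>q6; q9-1>q6

Run two small machines in parallel and take their product. The first has 3 states tracking whether and how much of `11` has been seen; the second has 6 states tracking the input length, saturating at 5. A product state is a pair (one from each), accepting exactly when both do. Minimizing collapses redundant product states.
A 10-state machine:
        0   1  
>  q0   q1  q2 
   q1   q3  q4 
   q2   q3  q5 
   q3   q6  q7 
   q4   q6  q8 
   q5   q8  q8 
   q6   q6  q6 
   q7   q6  q9 
   q8   q9  q9 
 * q9   q6  q6 
(> = start, * = accepting)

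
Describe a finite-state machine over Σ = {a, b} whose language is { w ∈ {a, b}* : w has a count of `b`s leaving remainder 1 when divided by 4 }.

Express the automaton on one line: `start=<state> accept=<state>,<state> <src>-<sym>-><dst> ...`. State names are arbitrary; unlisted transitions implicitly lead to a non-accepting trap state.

The only thing that matters is how many `b`s have appeared, reduced mod 4. Use one state per residue: s0 for 0, …, s3 for 3. Reading `b` moves to the next residue; anything else stays put. s1 is accepting.
A 4-state machine:
        a   b  
>  s0   s0  s1 
 * s1   s1  s2 
   s2   s2  s3 
   s3   s3  s0 
(> = start, * = accepting)

start=s0 accept=s1 s0-a->s0 s0-b->s1 s1-a->s1 s1-b->s2 s2-a->s2 s2-b->s3 s3-a->s3 s3-b->s0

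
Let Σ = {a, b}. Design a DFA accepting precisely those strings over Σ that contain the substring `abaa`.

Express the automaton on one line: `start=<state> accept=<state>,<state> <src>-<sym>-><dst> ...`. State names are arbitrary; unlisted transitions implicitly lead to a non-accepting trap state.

start=q0 accept=q4 q0-a->q1 q0-b->q0 q1-a->q1 q1-b->q2 q2-a->q3 q2-b->q0 q3-a->q4 q3-b->q2 q4-a->q4 q4-b->q4

Track how much of `abaa` has been matched so far: state q0 is no progress, q4 is the absorbing accept state reached once `abaa` has occurred. Intermediate states record partial matches; on a mismatch, fall back to the longest reusable overlap.
        a   b  
>  q0   q1  q0 
   q1   q1  q2 
   q2   q3  q0 
   q3   q4  q2 
 * q4   q4  q4 
(> = start, * = accepting)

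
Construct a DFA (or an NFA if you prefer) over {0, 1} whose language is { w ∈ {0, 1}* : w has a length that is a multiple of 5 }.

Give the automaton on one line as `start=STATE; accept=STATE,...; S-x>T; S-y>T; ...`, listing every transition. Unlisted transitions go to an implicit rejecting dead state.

start=s0; accept=s0; s0-0>s1; s0-1>s1; s1-0>s2; s1-1>s2; s2-0>s3; s2-1>s3; s3-0>s4; s3-1>s4; s4-0>s0; s4-1>s0

Count input length modulo 5: every symbol advances one step around the cycle s0 → s1 → s2 → s3 → s4 → s0. Accept at s0.
5 states suffice.
        0   1  
>* s0   s1  s1 
   s1   s2  s2 
   s2   s3  s3 
   s3   s4  s4 
   s4   s0  s0 
(> = start, * = accepting)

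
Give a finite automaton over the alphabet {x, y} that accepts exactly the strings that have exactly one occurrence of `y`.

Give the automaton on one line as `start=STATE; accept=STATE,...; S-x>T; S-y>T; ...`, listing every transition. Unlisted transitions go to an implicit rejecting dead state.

start=A; accept=B; A-x>A; A-y>B; B-x>B; B-y>C; C-x>C; C-y>C

Count `y`s, saturating at 2: state A means no `y` yet, B means one `y` seen, C means more than one. Each `y` increments (capped at C); other symbols loop. Accept from {B}.
       x  y 
>  A   A  B 
 * B   B  C 
   C   C  C 
(> = start, * = accepting)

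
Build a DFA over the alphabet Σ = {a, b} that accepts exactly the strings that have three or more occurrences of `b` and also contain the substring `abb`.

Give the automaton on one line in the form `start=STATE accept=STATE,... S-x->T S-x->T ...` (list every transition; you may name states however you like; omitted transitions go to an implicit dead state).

Run two small machines in parallel and take their product. The first has 5 states tracking the count of `b`s, saturating at 4; the second has 4 states tracking whether and how much of `abb` has been seen. A product state is a pair (one from each), accepting exactly when both do.
          a    b  
>  q0     q1   q2 
   q1     q1   q3 
   q2     q4   q5 
   q3     q4   q6 
   q4     q4   q7 
   q5     q8   q9 
   q6     q6  q10 
   q7     q8  q10 
   q8     q8  q11 
   q9    q12  q13 
 * q10   q10  q14 
   q11   q12  q14 
   q12   q12  q15 
   q13   q16  q13 
 * q14   q14  q14 
   q15   q16  q14 
   q16   q16  q15 
(> = start, * = accepting)

start=q0 accept=q10,q14 q0-a->q1 q0-b->q2 q1-a->q1 q1-b->q3 q2-a->q4 q2-b->q5 q3-a->q4 q3-b->q6 q4-a->q4 q4-b->q7 q5-a->q8 q5-b->q9 q6-a->q6 q6-b->q10 q7-a->q8 q7-b->q10 q8-a->q8 q8-b->q11 q9-a->q12 q9-b->q13 q10-a->q10 q10-b->q14 q11-a->q12 q11-b->q14 q12-a->q12 q12-b->q15 q13-a->q16 q13-b->q13 q14-a->q14 q14-b->q14 q15-a->q16 q15-b->q14 q16-a->q16 q16-b->q15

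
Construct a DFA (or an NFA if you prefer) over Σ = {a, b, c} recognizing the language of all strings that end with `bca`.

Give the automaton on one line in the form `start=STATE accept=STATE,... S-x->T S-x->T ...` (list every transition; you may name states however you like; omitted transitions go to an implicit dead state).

start=q0 accept=q3 q0-a->q0 q0-b->q1 q0-c->q0 q1-a->q0 q1-b->q1 q1-c->q2 q2-a->q3 q2-b->q1 q2-c->q0 q3-a->q0 q3-b->q1 q3-c->q0

Let each state record the length of the longest suffix of the input read so far that is also a prefix of `bca`. q1 means the last symbol is `b`; q2 means the last 2 symbols are `bc`; q3 means the last 3 symbols are `bca`. Accept only at q3, where the string currently ends in `bca`.
        a   b   c  
>  q0   q0  q1  q0 
   q1   q0  q1  q2 
   q2   q3  q1  q0 
 * q3   q0  q1  q0 
(> = start, * = accepting)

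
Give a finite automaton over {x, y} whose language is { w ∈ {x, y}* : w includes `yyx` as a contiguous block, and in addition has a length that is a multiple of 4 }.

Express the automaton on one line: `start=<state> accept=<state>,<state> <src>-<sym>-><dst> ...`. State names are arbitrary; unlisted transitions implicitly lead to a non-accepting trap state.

start=S0 accept=S12 S0-x->S1 S0-y->S2 S1-x->S3 S1-y->S4 S2-x->S3 S2-y->S5 S3-x->S6 S3-y->S7 S4-x->S6 S4-y->S8 S5-x->S9 S5-y->S8 S6-x->S0 S6-y->S10 S7-x->S0 S7-y->S11 S8-x->S12 S8-y->S11 S9-x->S12 S9-y->S12 S10-x->S1 S10-y->S13 S11-x->S14 S11-y->S13 S12-x->S14 S12-y->S14 S13-x->S15 S13-y->S5 S14-x->S15 S14-y->S15 S15-x->S9 S15-y->S9

Run two small machines in parallel and take their product. The first has 4 states tracking whether and how much of `yyx` has been seen; the second has 4 states tracking the input length modulo 4. A product state is a pair (one from each), accepting exactly when both do.
A 16-state machine:
          x    y  
>  S0     S1   S2 
   S1     S3   S4 
   S2     S3   S5 
   S3     S6   S7 
   S4     S6   S8 
   S5     S9   S8 
   S6     S0  S10 
   S7     S0  S11 
   S8    S12  S11 
   S9    S12  S12 
   S10    S1  S13 
   S11   S14  S13 
 * S12   S14  S14 
   S13   S15   S5 
   S14   S15  S15 
   S15    S9   S9 
(> = start, * = accepting)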